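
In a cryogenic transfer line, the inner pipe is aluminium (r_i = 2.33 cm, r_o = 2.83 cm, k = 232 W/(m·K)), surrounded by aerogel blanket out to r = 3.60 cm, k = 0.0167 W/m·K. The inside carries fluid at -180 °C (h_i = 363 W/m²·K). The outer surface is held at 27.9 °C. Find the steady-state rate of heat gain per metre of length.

Q' = 89.9 W/m

Resistance network (inner→outer):
  R'_conv,in = 1/(2πr h) = 1/(2π·0.0233·363) = 0.01882 m·K/W
  R'_aluminium = ln(0.0283/0.0233)/(2πk) = 0.1944/(2π·232) = 1.334×10^-4 m·K/W
  R'_aerogel blanket = ln(0.0360/0.0283)/(2πk) = 0.2407/(2π·0.0167) = 2.294 m·K/W
ΣR = 0.01882 + 1.334×10^-4 + 2.294 = 2.313 m·K/W
Q' = ΔT/ΣR = (-180 °C − 27.9 °C)/2.313 = -89.9 W/m
(Negative Q' ⇒ heat flows inward; heat gain = 89.9 W/m.)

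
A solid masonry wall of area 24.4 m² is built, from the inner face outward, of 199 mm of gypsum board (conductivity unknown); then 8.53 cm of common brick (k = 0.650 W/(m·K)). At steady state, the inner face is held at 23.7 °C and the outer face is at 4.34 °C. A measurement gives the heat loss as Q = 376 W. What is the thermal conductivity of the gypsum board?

k = 0.177 W/m·K

ΣR = ΔT/Q = |23.7 − 4.34|/376 = 0.05149 K/W
Known resistances:
  R_common brick = L/(kA) = 0.0853/(0.650·24.4) = 0.005378 K/W
R_gypsum board = ΣR − ΣR_known = 0.05149 − 0.005378 = 0.04611 K/W
L/(kA) = 0.04611 ⇒ k = 0.199/(0.04611·24.4) = 0.177 W/m·K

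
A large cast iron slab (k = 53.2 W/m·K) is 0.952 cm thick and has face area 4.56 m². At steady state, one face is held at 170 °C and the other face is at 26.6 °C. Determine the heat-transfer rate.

Q = kA·ΔT/L = 53.2 × 4.56 × |170 °C − 26.6 °C| / 0.00952 = 3.65×10^6 W

Q = 3650 kW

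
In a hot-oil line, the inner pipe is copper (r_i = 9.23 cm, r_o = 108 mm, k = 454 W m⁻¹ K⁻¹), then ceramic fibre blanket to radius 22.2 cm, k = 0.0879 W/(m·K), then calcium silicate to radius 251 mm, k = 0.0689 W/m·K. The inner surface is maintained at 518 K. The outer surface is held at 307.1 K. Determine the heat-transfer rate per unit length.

Q' = 133 W/m

Resistance network (inner→outer):
  R'_copper = ln(0.108/0.0923)/(2πk) = 0.1571/(2π·454) = 5.507×10^-5 m·K/W
  R'_ceramic fibre blanket = ln(0.222/0.108)/(2πk) = 0.7205/(2π·0.0879) = 1.305 m·K/W
  R'_calcium silicate = ln(0.251/0.222)/(2πk) = 0.1228/(2π·0.0689) = 0.2836 m·K/W
ΣR = 5.507×10^-5 + 1.305 + 0.2836 = 1.589 m·K/W
Q' = ΔT/ΣR = (518 K − 307.1 K)/1.589 = 133 W/m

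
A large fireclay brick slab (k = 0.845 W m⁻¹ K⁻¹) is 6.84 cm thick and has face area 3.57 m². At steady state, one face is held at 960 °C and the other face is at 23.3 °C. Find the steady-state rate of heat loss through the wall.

Q = 41300 W

Q = kA·ΔT/L = 0.845 × 3.57 × |960 °C − 23.3 °C| / 0.0684 = 41300 W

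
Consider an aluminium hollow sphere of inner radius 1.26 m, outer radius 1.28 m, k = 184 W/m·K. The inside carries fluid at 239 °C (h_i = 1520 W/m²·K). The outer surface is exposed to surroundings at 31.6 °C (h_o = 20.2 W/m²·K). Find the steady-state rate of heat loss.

Q = 84.9 kW

Series thermal resistances, inner to outer:
  R_conv,in = 1/(4πr²h) = 1/(4π·1.26²·1520) = 3.298×10^-5 K/W
  R_aluminium = (1/1.26 − 1/1.28)/(4πk) = 0.01240/(4π·184) = 5.363×10^-6 K/W
  R_conv,out = 1/(4πr²h) = 1/(4π·1.28²·20.2) = 0.002404 K/W
ΣR = 3.298×10^-5 + 5.363×10^-6 + 0.002404 = 0.002442 K/W
Q = ΔT/ΣR = (239 °C − 31.6 °C)/0.002442 = 84900 W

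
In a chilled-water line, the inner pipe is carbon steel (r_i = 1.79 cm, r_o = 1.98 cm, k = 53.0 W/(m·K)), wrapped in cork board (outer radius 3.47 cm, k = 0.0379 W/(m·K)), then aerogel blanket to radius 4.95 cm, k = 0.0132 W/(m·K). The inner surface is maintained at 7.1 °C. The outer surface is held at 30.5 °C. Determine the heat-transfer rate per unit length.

Q' = 3.52 W/m

Treat each layer as a resistance in series:
  R'_carbon steel = ln(0.0198/0.0179)/(2πk) = 0.1009/(2π·53.0) = 3.029×10^-4 m·K/W
  R'_cork board = ln(0.0347/0.0198)/(2πk) = 0.5611/(2π·0.0379) = 2.356 m·K/W
  R'_aerogel blanket = ln(0.0495/0.0347)/(2πk) = 0.3552/(2π·0.0132) = 4.283 m·K/W
ΣR = 3.029×10^-4 + 2.356 + 4.283 = 6.639 m·K/W
Q' = ΔT/ΣR = (7.1 °C − 30.5 °C)/6.639 = -3.52 W/m
(Negative Q' ⇒ heat flows inward; heat gain = 3.52 W/m.)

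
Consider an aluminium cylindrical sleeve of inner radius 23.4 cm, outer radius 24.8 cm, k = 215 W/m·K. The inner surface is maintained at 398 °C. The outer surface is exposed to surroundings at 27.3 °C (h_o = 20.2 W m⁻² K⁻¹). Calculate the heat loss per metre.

Resistance network (inner→outer):
  R'_aluminium = ln(0.248/0.234)/(2πk) = 0.05811/(2π·215) = 4.301×10^-5 m·K/W
  R'_conv,out = 1/(2πr h) = 1/(2π·0.248·20.2) = 0.03177 m·K/W
ΣR = 4.301×10^-5 + 0.03177 = 0.03181 m·K/W
Q' = ΔT/ΣR = (398 °C − 27.3 °C)/0.03181 = 11700 W/m

Q' = 11.7 kW/m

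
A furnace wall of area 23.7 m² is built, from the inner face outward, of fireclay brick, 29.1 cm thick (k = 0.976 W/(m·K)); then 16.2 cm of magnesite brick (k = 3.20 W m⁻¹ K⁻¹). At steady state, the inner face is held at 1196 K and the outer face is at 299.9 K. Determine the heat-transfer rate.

Q = 60.9 kW

Treat each layer as a resistance in series:
  R_fireclay brick = L/(kA) = 0.291/(0.976·23.7) = 0.01258 K/W
  R_magnesite brick = L/(kA) = 0.162/(3.20·23.7) = 0.002136 K/W
ΣR = 0.01258 + 0.002136 = 0.01472 K/W
Q = ΔT/ΣR = (1196 K − 299.9 K)/0.01472 = 60900 W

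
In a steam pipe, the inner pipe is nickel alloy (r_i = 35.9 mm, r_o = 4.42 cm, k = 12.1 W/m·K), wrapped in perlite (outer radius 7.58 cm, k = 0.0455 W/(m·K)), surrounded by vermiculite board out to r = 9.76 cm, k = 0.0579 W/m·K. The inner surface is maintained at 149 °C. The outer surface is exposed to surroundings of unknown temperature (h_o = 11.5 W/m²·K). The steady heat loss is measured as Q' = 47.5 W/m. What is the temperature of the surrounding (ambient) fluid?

Series resistances:
  R'_nickel alloy = ln(0.0442/0.0359)/(2πk) = 0.2080/(2π·12.1) = 0.002736 m·K/W
  R'_perlite = ln(0.0758/0.0442)/(2πk) = 0.5394/(2π·0.0455) = 1.887 m·K/W
  R'_vermiculite board = ln(0.0976/0.0758)/(2πk) = 0.2528/(2π·0.0579) = 0.6948 m·K/W
  R'_conv,out = 1/(2πr h) = 1/(2π·0.0976·11.5) = 0.1418 m·K/W
ΣR = 2.726 m·K/W
ΔT = Q'·ΣR = 47.5 × 2.726 = 129.5 K
Heat flows outward, so T_out = T_in − ΔT = 149 − 129.5 = 19.5 °C

T_out = 19.5 °C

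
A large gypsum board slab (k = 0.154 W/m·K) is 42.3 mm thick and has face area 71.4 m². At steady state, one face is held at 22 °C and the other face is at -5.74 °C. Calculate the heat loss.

Q = 7.21 kW

Q = kA·ΔT/L = 0.154 × 71.4 × |22 °C − -5.74 °C| / 0.0423 = 7210 W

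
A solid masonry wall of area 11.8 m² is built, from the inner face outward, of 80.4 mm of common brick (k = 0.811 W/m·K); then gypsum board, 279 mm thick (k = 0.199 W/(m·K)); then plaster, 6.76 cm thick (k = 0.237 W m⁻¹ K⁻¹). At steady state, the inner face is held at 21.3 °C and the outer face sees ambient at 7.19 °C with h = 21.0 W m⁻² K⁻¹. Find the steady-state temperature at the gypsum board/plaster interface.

T = 9.75 °C

Series thermal resistances, inner to outer:
  R_common brick = L/(kA) = 0.0804/(0.811·11.8) = 0.008401 K/W
  R_gypsum board = L/(kA) = 0.279/(0.199·11.8) = 0.1188 K/W
  R_plaster = L/(kA) = 0.0676/(0.237·11.8) = 0.02417 K/W
  R_conv,out = 1/(hA) = 1/(21.0·11.8) = 0.004036 K/W
ΣR = 0.008401 + 0.1188 + 0.02417 + 0.004036 = 0.1554 K/W
Q = ΔT/ΣR = (21.3 °C − 7.19 °C)/0.1554 = 90.80 W
From the inner boundary to the gypsum board/plaster interface, ΣR_partial = 0.1272 K/W.
T_interface = T_in − Q·ΣR_partial = 21.3 °C − (90.80)(0.1272) = 9.75 °C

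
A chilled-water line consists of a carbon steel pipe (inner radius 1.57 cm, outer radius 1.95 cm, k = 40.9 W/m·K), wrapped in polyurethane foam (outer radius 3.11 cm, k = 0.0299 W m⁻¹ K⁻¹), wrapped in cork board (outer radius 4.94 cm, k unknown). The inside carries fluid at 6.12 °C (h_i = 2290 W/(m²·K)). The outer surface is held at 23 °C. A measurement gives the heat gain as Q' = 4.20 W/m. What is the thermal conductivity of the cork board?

ΣR = ΔT/Q' = |6.12 − 23|/4.20 = 4.019 m·K/W
Known resistances:
  R'_conv,in = 1/(2πr h) = 1/(2π·0.0157·2290) = 0.004427 m·K/W
  R'_carbon steel = ln(0.0195/0.0157)/(2πk) = 0.2168/(2π·40.9) = 8.435×10^-4 m·K/W
  R'_polyurethane foam = ln(0.0311/0.0195)/(2πk) = 0.4668/(2π·0.0299) = 2.485 m·K/W
R_cork board = ΣR − ΣR_known = 4.019 − 2.490 = 1.529 m·K/W
ln(r₂/r₁)/(2πk) = 1.529 ⇒ k = 0.4627/(2π·1.529) = 0.0482 W/m·K

k = 0.0482 W/m·K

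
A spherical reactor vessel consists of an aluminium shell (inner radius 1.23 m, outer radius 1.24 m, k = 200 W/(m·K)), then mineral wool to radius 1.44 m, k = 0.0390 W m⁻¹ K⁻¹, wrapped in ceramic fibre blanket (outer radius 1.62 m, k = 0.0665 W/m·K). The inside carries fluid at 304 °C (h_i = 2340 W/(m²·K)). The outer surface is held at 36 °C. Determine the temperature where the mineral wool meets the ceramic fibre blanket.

Resistance network (inner→outer):
  R_conv,in = 1/(4πr²h) = 1/(4π·1.23²·2340) = 2.248×10^-5 K/W
  R_aluminium = (1/1.23 − 1/1.24)/(4πk) = 0.006557/(4π·200) = 2.609×10^-6 K/W
  R_mineral wool = (1/1.24 − 1/1.44)/(4πk) = 0.1120/(4π·0.0390) = 0.2285 K/W
  R_ceramic fibre blanket = (1/1.44 − 1/1.62)/(4πk) = 0.07716/(4π·0.0665) = 0.09233 K/W
ΣR = 2.248×10^-5 + 2.609×10^-6 + 0.2285 + 0.09233 = 0.3209 K/W
Q = ΔT/ΣR = (304 °C − 36 °C)/0.3209 = 835.2 W
From the inner boundary to the mineral wool/ceramic fibre blanket interface, ΣR_partial = 0.2285 K/W.
T_interface = T_in − Q·ΣR_partial = 304 °C − (835.2)(0.2285) = 113 °C

T = 113 °C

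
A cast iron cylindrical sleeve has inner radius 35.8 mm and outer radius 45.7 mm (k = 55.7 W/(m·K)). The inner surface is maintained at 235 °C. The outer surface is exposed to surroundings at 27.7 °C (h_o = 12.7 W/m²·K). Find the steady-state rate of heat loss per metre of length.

Q' = 754 W/m

Treat each layer as a resistance in series:
  R'_cast iron = ln(0.0457/0.0358)/(2πk) = 0.2442/(2π·55.7) = 6.976×10^-4 m·K/W
  R'_conv,out = 1/(2πr h) = 1/(2π·0.0457·12.7) = 0.2742 m·K/W
ΣR = 6.976×10^-4 + 0.2742 = 0.2749 m·K/W
Q' = ΔT/ΣR = (235 °C − 27.7 °C)/0.2749 = 754 W/m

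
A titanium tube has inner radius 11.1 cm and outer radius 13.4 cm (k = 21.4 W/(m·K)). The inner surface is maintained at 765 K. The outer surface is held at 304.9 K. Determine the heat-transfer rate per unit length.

Q' = 2πk·ΔT/ln(r₂/r₁) = 2π × 21.4 × 460.1 / ln(0.134/0.111) = 3.29×10^5 W/m

Q' = 329 kW/m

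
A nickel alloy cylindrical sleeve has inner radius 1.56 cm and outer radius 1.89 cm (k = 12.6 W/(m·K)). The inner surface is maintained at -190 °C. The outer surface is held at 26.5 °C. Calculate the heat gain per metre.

Q' = 89300 W/m

Q' = 2πk·ΔT/ln(r₂/r₁) = 2π × 12.6 × 216.5 / ln(0.0189/0.0156) = 89300 W/m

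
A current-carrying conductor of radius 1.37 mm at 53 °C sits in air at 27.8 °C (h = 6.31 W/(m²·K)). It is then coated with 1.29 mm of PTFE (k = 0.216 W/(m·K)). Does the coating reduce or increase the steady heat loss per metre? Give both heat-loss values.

increases: 1.37 → 2.53 W/m

Critical radius for a cylinder: r_cr = k/h = 0.0342 m = 3.42 cm.
Outer radius after coating: r₂ = 0.00137 + 0.00129 = 0.00266 m.
Since r₁ < r_cr and r₂ ≤ r_cr, the coating moves toward the maximum at r_cr — heat loss rises.
Bare: R = 1/(2πr₁h) = 18.41 m·K/W; Q = 25.2/18.41 = 1.37 W/m.
Coated: R = R_cond + R_conv = 9.971 m·K/W; Q = 25.2/9.971 = 2.53 W/m.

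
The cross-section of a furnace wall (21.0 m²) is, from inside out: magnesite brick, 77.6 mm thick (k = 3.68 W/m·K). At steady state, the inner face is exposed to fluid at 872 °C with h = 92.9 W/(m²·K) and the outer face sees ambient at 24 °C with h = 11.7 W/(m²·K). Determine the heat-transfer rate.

Treat each layer as a resistance in series:
  R_conv,in = 1/(hA) = 1/(92.9·21.0) = 5.126×10^-4 K/W
  R_magnesite brick = L/(kA) = 0.0776/(3.68·21.0) = 0.001004 K/W
  R_conv,out = 1/(hA) = 1/(11.7·21.0) = 0.004070 K/W
ΣR = 5.126×10^-4 + 0.001004 + 0.004070 = 0.005587 K/W
Q = ΔT/ΣR = (872 °C − 24 °C)/0.005587 = 1.52×10^5 W

Q = 152 kW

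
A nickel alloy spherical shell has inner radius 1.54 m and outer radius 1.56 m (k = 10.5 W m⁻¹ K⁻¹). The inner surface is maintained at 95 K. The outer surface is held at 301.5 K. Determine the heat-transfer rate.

Q = 3.27×10^6 W

Q = 4πk·ΔT/(1/r₁ − 1/r₂) = 4π × 10.5 × 206.5 / (1/1.54 − 1/1.56) = 3.27×10^6 W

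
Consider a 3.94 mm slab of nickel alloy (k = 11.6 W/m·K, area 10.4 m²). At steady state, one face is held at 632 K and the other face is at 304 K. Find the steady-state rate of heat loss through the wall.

Q = 10000 kW

Q = kA·ΔT/L = 11.6 × 10.4 × |632 K − 304 K| / 0.00394 = 1.00×10^7 W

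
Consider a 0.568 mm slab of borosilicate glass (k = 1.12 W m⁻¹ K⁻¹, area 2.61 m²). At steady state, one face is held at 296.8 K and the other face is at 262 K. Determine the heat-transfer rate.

Q = kA·ΔT/L = 1.12 × 2.61 × |296.8 K − 262 K| / 5.68×10^-4 = 1.79×10^5 W

Q = 1.79×10^5 W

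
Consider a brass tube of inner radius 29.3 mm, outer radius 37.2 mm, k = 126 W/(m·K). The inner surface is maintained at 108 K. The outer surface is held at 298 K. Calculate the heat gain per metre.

Q' = 2πk·ΔT/ln(r₂/r₁) = 2π × 126 × 190 / ln(0.0372/0.0293) = 6.30×10^5 W/m

Q' = 630 kW/m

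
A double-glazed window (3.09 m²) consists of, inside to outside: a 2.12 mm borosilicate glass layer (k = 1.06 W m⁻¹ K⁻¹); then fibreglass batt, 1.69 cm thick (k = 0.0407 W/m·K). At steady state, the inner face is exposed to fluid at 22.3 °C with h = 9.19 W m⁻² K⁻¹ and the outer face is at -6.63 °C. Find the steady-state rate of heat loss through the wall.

Resistance network (inner→outer):
  R_conv,in = 1/(hA) = 1/(9.19·3.09) = 0.03521 K/W
  R_borosilicate glass = L/(kA) = 0.00212/(1.06·3.09) = 6.472×10^-4 K/W
  R_fibreglass batt = L/(kA) = 0.0169/(0.0407·3.09) = 0.1344 K/W
ΣR = 0.03521 + 6.472×10^-4 + 0.1344 = 0.1703 K/W
Q = ΔT/ΣR = (22.3 °C − -6.63 °C)/0.1703 = 170 W

Q = 170 W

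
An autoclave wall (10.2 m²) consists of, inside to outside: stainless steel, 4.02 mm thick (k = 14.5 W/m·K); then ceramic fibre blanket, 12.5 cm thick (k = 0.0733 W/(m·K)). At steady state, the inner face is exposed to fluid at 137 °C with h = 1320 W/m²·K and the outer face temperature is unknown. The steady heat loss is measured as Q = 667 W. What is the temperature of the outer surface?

Sum the resistances:
  R_conv,in = 1/(hA) = 1/(1320·10.2) = 7.427×10^-5 K/W
  R_stainless steel = L/(kA) = 0.00402/(14.5·10.2) = 2.718×10^-5 K/W
  R_ceramic fibre blanket = L/(kA) = 0.125/(0.0733·10.2) = 0.1672 K/W
ΣR = 0.1673 K/W
ΔT = Q·ΣR = 667 × 0.1673 = 111.6 K
Heat flows outward, so T_out = T_in − ΔT = 137 − 111.6 = 25.4 °C

T_out = 25.4 °C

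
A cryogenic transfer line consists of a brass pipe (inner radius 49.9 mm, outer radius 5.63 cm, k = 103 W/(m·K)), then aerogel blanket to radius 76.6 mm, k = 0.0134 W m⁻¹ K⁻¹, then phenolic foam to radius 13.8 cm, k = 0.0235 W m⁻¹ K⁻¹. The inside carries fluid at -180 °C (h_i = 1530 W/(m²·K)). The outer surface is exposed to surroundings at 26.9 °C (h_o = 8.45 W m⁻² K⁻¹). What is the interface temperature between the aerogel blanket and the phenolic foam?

T = -82.7 °C

Resistance network (inner→outer):
  R'_conv,in = 1/(2πr h) = 1/(2π·0.0499·1530) = 0.002085 m·K/W
  R'_brass = ln(0.0563/0.0499)/(2πk) = 0.1207/(2π·103) = 1.865×10^-4 m·K/W
  R'_aerogel blanket = ln(0.0766/0.0563)/(2πk) = 0.3079/(2π·0.0134) = 3.657 m·K/W
  R'_phenolic foam = ln(0.138/0.0766)/(2πk) = 0.5887/(2π·0.0235) = 3.987 m·K/W
  R'_conv,out = 1/(2πr h) = 1/(2π·0.138·8.45) = 0.1365 m·K/W
ΣR = 0.002085 + 1.865×10^-4 + 3.657 + 3.987 + 0.1365 = 7.783 m·K/W
Q' = ΔT/ΣR = (-180 °C − 26.9 °C)/7.783 = -26.58 W/m
From the inner boundary to the aerogel blanket/phenolic foam interface, ΣR_partial = 3.659 m·K/W.
T_interface = T_in − Q'·ΣR_partial = -180 °C − (-26.58)(3.659) = -82.7 °C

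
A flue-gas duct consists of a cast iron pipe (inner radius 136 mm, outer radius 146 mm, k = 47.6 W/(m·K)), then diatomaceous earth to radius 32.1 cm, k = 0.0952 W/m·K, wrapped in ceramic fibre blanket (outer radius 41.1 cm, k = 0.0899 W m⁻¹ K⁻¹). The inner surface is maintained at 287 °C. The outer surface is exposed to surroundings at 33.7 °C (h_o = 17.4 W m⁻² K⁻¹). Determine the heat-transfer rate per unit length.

Treat each layer as a resistance in series:
  R'_cast iron = ln(0.146/0.136)/(2πk) = 0.07095/(2π·47.6) = 2.372×10^-4 m·K/W
  R'_diatomaceous earth = ln(0.321/0.146)/(2πk) = 0.7878/(2π·0.0952) = 1.317 m·K/W
  R'_ceramic fibre blanket = ln(0.411/0.321)/(2πk) = 0.2472/(2π·0.0899) = 0.4375 m·K/W
  R'_conv,out = 1/(2πr h) = 1/(2π·0.411·17.4) = 0.02226 m·K/W
ΣR = 2.372×10^-4 + 1.317 + 0.4375 + 0.02226 = 1.777 m·K/W
Q' = ΔT/ΣR = (287 °C − 33.7 °C)/1.777 = 143 W/m

Q' = 143 W/m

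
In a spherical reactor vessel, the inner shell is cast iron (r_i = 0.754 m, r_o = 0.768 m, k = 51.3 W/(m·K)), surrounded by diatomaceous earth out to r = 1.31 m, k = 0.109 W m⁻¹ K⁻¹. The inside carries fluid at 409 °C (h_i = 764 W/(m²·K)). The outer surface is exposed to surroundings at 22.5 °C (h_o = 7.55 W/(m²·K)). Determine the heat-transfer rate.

Treat each layer as a resistance in series:
  R_conv,in = 1/(4πr²h) = 1/(4π·0.754²·764) = 1.832×10^-4 K/W
  R_cast iron = (1/0.754 − 1/0.768)/(4πk) = 0.02418/(4π·51.3) = 3.750×10^-5 K/W
  R_diatomaceous earth = (1/0.768 − 1/1.31)/(4πk) = 0.5387/(4π·0.109) = 0.3933 K/W
  R_conv,out = 1/(4πr²h) = 1/(4π·1.31²·7.55) = 0.006142 K/W
ΣR = 1.832×10^-4 + 3.750×10^-5 + 0.3933 + 0.006142 = 0.3997 K/W
Q = ΔT/ΣR = (409 °C − 22.5 °C)/0.3997 = 967 W

Q = 967 W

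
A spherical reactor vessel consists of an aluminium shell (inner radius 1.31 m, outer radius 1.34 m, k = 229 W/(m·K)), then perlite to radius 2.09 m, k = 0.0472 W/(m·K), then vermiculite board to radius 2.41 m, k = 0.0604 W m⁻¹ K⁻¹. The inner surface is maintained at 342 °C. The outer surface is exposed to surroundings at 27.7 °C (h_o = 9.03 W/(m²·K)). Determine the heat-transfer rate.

Q = 586 W

Series thermal resistances, inner to outer:
  R_aluminium = (1/1.31 − 1/1.34)/(4πk) = 0.01709/(4π·229) = 5.939×10^-6 K/W
  R_perlite = (1/1.34 − 1/2.09)/(4πk) = 0.2678/(4π·0.0472) = 0.4515 K/W
  R_vermiculite board = (1/2.09 − 1/2.41)/(4πk) = 0.06353/(4π·0.0604) = 0.08370 K/W
  R_conv,out = 1/(4πr²h) = 1/(4π·2.41²·9.03) = 0.001517 K/W
ΣR = 5.939×10^-6 + 0.4515 + 0.08370 + 0.001517 = 0.5367 K/W
Q = ΔT/ΣR = (342 °C − 27.7 °C)/0.5367 = 586 W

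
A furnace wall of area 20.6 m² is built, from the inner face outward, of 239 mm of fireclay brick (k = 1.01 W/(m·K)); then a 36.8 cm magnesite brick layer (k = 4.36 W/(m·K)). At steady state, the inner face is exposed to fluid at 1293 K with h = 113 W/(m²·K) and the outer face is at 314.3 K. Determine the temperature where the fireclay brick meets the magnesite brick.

Series thermal resistances, inner to outer:
  R_conv,in = 1/(hA) = 1/(113·20.6) = 4.296×10^-4 K/W
  R_fireclay brick = L/(kA) = 0.239/(1.01·20.6) = 0.01149 K/W
  R_magnesite brick = L/(kA) = 0.368/(4.36·20.6) = 0.004097 K/W
ΣR = 4.296×10^-4 + 0.01149 + 0.004097 = 0.01602 K/W
Q = ΔT/ΣR = (1293 K − 314.3 K)/0.01602 = 61090 W
From the inner boundary to the fireclay brick/magnesite brick interface, ΣR_partial = 0.01192 K/W.
T_interface = T_in − Q·ΣR_partial = 1293 K − (61090)(0.01192) = 565 K

T = 565 K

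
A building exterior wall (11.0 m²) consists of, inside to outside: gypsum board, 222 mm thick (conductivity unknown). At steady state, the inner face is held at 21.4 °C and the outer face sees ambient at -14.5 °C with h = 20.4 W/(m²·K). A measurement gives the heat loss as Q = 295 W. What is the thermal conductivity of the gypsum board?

ΣR = ΔT/Q = |21.4 − -14.5|/295 = 0.1217 K/W
Known resistances:
  R_conv,out = 1/(hA) = 1/(20.4·11.0) = 0.004456 K/W
R_gypsum board = ΣR − ΣR_known = 0.1217 − 0.004456 = 0.1172 K/W
L/(kA) = 0.1172 ⇒ k = 0.222/(0.1172·11.0) = 0.172 W/m·K

k = 0.172 W/m·K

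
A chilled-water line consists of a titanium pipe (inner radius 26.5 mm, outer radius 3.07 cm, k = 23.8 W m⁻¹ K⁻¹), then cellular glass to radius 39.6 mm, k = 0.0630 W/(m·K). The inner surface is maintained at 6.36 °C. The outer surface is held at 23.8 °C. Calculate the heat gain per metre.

Treat each layer as a resistance in series:
  R'_titanium = ln(0.0307/0.0265)/(2πk) = 0.1471/(2π·23.8) = 9.838×10^-4 m·K/W
  R'_cellular glass = ln(0.0396/0.0307)/(2πk) = 0.2546/(2π·0.0630) = 0.6431 m·K/W
ΣR = 9.838×10^-4 + 0.6431 = 0.6441 m·K/W
Q' = ΔT/ΣR = (6.36 °C − 23.8 °C)/0.6441 = -27.1 W/m
(Negative Q' ⇒ heat flows inward; heat gain = 27.1 W/m.)

Q' = 27.1 W/m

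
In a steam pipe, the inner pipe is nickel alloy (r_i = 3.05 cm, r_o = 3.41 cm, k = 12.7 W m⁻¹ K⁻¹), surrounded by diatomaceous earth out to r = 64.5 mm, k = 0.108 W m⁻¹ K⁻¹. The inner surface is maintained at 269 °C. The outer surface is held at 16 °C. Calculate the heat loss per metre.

Q' = 269 W/m

Resistance network (inner→outer):
  R'_nickel alloy = ln(0.0341/0.0305)/(2πk) = 0.1116/(2π·12.7) = 0.001398 m·K/W
  R'_diatomaceous earth = ln(0.0645/0.0341)/(2πk) = 0.6374/(2π·0.108) = 0.9393 m·K/W
ΣR = 0.001398 + 0.9393 = 0.9407 m·K/W
Q' = ΔT/ΣR = (269 °C − 16 °C)/0.9407 = 269 W/m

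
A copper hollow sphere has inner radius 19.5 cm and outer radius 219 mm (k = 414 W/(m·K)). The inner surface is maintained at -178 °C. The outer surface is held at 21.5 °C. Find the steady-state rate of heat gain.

Q = 1.85×10^6 W

Q = 4πk·ΔT/(1/r₁ − 1/r₂) = 4π × 414 × 199.5 / (1/0.195 − 1/0.219) = 1.85×10^6 W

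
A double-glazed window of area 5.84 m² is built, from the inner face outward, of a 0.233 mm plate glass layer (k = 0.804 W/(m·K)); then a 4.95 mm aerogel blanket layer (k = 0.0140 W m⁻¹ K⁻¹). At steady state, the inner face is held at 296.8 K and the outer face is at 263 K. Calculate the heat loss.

Treat each layer as a resistance in series:
  R_plate glass = L/(kA) = 2.33×10^-4/(0.804·5.84) = 4.962×10^-5 K/W
  R_aerogel blanket = L/(kA) = 0.00495/(0.0140·5.84) = 0.06054 K/W
ΣR = 4.962×10^-5 + 0.06054 = 0.06059 K/W
Q = ΔT/ΣR = (296.8 K − 263 K)/0.06059 = 558 W

Q = 558 W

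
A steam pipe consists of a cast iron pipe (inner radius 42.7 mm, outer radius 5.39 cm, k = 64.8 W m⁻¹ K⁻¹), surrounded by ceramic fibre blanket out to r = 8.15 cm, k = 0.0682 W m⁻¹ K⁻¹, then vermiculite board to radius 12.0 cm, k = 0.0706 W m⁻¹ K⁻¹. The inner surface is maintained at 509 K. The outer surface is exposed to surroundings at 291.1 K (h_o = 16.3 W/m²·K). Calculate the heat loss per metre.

Treat each layer as a resistance in series:
  R'_cast iron = ln(0.0539/0.0427)/(2πk) = 0.2329/(2π·64.8) = 5.721×10^-4 m·K/W
  R'_ceramic fibre blanket = ln(0.0815/0.0539)/(2πk) = 0.4135/(2π·0.0682) = 0.9649 m·K/W
  R'_vermiculite board = ln(0.120/0.0815)/(2πk) = 0.3869/(2π·0.0706) = 0.8722 m·K/W
  R'_conv,out = 1/(2πr h) = 1/(2π·0.120·16.3) = 0.08137 m·K/W
ΣR = 5.721×10^-4 + 0.9649 + 0.8722 + 0.08137 = 1.919 m·K/W
Q' = ΔT/ΣR = (509 K − 291.1 K)/1.919 = 114 W/m

Q' = 114 W/m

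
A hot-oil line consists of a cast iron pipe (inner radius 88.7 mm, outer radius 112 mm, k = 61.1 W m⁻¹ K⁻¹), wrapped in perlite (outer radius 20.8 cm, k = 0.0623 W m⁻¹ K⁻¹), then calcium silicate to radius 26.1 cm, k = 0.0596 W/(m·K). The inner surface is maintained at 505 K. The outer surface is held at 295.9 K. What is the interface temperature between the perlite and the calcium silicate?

T = 353.8 K

Treat each layer as a resistance in series:
  R'_cast iron = ln(0.112/0.0887)/(2πk) = 0.2332/(2π·61.1) = 6.075×10^-4 m·K/W
  R'_perlite = ln(0.208/0.112)/(2πk) = 0.6190/(2π·0.0623) = 1.581 m·K/W
  R'_calcium silicate = ln(0.261/0.208)/(2πk) = 0.2270/(2π·0.0596) = 0.6061 m·K/W
ΣR = 6.075×10^-4 + 1.581 + 0.6061 = 2.188 m·K/W
Q' = ΔT/ΣR = (505 K − 295.9 K)/2.188 = 95.57 W/m
From the inner boundary to the perlite/calcium silicate interface, ΣR_partial = 1.582 m·K/W.
T_interface = T_in − Q'·ΣR_partial = 505 K − (95.57)(1.582) = 353.8 K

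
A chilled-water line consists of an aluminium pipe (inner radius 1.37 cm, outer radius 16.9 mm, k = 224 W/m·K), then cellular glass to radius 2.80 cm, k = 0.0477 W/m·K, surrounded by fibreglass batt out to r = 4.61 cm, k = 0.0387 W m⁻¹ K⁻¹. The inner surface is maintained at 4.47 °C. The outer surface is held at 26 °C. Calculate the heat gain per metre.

Q' = 5.76 W/m

Treat each layer as a resistance in series:
  R'_aluminium = ln(0.0169/0.0137)/(2πk) = 0.2099/(2π·224) = 1.491×10^-4 m·K/W
  R'_cellular glass = ln(0.0280/0.0169)/(2πk) = 0.5049/(2π·0.0477) = 1.685 m·K/W
  R'_fibreglass batt = ln(0.0461/0.0280)/(2πk) = 0.4986/(2π·0.0387) = 2.051 m·K/W
ΣR = 1.491×10^-4 + 1.685 + 2.051 = 3.736 m·K/W
Q' = ΔT/ΣR = (4.47 °C − 26 °C)/3.736 = -5.76 W/m
(Negative Q' ⇒ heat flows inward; heat gain = 5.76 W/m.)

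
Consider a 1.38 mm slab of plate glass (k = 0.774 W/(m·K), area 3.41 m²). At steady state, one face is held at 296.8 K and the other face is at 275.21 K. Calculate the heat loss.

Q = kA·ΔT/L = 0.774 × 3.41 × |296.8 K − 275.21 K| / 0.00138 = 41300 W

Q = 41.3 kW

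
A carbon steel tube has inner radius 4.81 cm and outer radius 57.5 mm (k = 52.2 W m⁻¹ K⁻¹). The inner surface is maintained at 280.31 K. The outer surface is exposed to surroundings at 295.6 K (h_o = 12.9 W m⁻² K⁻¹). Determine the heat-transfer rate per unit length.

Q' = 71.1 W/m

Treat each layer as a resistance in series:
  R'_carbon steel = ln(0.0575/0.0481)/(2πk) = 0.1785/(2π·52.2) = 5.442×10^-4 m·K/W
  R'_conv,out = 1/(2πr h) = 1/(2π·0.0575·12.9) = 0.2146 m·K/W
ΣR = 5.442×10^-4 + 0.2146 = 0.2151 m·K/W
Q' = ΔT/ΣR = (280.31 K − 295.6 K)/0.2151 = -71.1 W/m
(Negative Q' ⇒ heat flows inward; heat gain = 71.1 W/m.)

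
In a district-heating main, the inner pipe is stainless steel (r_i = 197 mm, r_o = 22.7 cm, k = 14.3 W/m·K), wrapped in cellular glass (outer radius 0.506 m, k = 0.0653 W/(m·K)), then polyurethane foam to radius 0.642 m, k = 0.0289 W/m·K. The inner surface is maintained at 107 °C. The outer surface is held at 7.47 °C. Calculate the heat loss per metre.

Resistance network (inner→outer):
  R'_stainless steel = ln(0.227/0.197)/(2πk) = 0.1417/(2π·14.3) = 0.001578 m·K/W
  R'_cellular glass = ln(0.506/0.227)/(2πk) = 0.8016/(2π·0.0653) = 1.954 m·K/W
  R'_polyurethane foam = ln(0.642/0.506)/(2πk) = 0.2381/(2π·0.0289) = 1.311 m·K/W
ΣR = 0.001578 + 1.954 + 1.311 = 3.267 m·K/W
Q' = ΔT/ΣR = (107 °C − 7.47 °C)/3.267 = 30.5 W/m

Q' = 30.5 W/m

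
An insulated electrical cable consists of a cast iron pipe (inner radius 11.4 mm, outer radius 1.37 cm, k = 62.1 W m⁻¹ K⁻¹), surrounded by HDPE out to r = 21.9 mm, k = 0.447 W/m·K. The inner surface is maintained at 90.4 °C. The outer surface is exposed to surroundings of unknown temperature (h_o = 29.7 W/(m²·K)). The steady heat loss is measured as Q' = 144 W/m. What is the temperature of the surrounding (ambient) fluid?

Series resistances:
  R'_cast iron = ln(0.0137/0.0114)/(2πk) = 0.1838/(2π·62.1) = 4.710×10^-4 m·K/W
  R'_HDPE = ln(0.0219/0.0137)/(2πk) = 0.4691/(2π·0.447) = 0.1670 m·K/W
  R'_conv,out = 1/(2πr h) = 1/(2π·0.0219·29.7) = 0.2447 m·K/W
ΣR = 0.4122 m·K/W
ΔT = Q'·ΣR = 144 × 0.4122 = 59.36 K
Heat flows outward, so T_out = T_in − ΔT = 90.4 − 59.36 = 31.0 °C

T_out = 31.0 °C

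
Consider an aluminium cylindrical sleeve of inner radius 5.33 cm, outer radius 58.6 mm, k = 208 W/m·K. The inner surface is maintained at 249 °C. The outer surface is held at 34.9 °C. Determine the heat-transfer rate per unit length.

Q' = 2950 kW/m

Q' = 2πk·ΔT/ln(r₂/r₁) = 2π × 208 × 214.1 / ln(0.0586/0.0533) = 2.95×10^6 W/m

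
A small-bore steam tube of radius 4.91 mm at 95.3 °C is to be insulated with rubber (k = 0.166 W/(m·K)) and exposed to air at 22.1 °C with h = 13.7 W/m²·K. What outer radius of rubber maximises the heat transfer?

For a cylinder, r_cr = k_ins/h = 0.166/13.7 = 0.0121 m = 1.21 cm

r_cr = 1.21 cm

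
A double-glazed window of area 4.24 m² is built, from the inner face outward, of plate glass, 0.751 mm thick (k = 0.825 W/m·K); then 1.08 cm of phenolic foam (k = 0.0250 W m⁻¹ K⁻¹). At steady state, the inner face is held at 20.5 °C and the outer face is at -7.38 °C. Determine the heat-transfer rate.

Resistance network (inner→outer):
  R_plate glass = L/(kA) = 7.51×10^-4/(0.825·4.24) = 2.147×10^-4 K/W
  R_phenolic foam = L/(kA) = 0.0108/(0.0250·4.24) = 0.1019 K/W
ΣR = 2.147×10^-4 + 0.1019 = 0.1021 K/W
Q = ΔT/ΣR = (20.5 °C − -7.38 °C)/0.1021 = 273 W

Q = 273 W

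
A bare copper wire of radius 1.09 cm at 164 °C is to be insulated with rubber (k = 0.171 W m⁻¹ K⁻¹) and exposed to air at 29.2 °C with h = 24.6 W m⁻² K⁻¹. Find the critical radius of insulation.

For a cylinder, r_cr = k_ins/h = 0.171/24.6 = 0.00695 m = 0.695 cm

r_cr = 0.695 cm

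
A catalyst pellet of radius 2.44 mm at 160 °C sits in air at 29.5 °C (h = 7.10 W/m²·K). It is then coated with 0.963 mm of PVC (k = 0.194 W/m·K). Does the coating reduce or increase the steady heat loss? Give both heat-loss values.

Critical radius for a sphere: r_cr = 2k/h = 0.0546 m = 5.46 cm.
Outer radius after coating: r₂ = 0.00244 + 9.63×10^-4 = 0.003403 m.
Since r₁ < r_cr and r₂ ≤ r_cr, the coating moves toward the maximum at r_cr — heat loss rises.
Bare: R = 1/(4πr₁²h) = 1883 K/W; Q = 130.5/1883 = 0.0693 W.
Coated: R = R_cond + R_conv = 1015 K/W; Q = 130.5/1015 = 0.129 W.

increases: 0.0693 → 0.129 W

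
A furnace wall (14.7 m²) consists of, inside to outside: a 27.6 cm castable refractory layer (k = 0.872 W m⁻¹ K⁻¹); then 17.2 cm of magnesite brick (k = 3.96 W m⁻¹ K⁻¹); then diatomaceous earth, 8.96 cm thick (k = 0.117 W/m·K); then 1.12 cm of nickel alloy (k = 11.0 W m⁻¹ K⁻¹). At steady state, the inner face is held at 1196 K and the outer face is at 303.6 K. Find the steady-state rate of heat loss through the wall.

Treat each layer as a resistance in series:
  R_castable refractory = L/(kA) = 0.276/(0.872·14.7) = 0.02153 K/W
  R_magnesite brick = L/(kA) = 0.172/(3.96·14.7) = 0.002955 K/W
  R_diatomaceous earth = L/(kA) = 0.0896/(0.117·14.7) = 0.05210 K/W
  R_nickel alloy = L/(kA) = 0.0112/(11.0·14.7) = 6.926×10^-5 K/W
ΣR = 0.02153 + 0.002955 + 0.05210 + 6.926×10^-5 = 0.07665 K/W
Q = ΔT/ΣR = (1196 K − 303.6 K)/0.07665 = 11600 W

Q = 11.6 kW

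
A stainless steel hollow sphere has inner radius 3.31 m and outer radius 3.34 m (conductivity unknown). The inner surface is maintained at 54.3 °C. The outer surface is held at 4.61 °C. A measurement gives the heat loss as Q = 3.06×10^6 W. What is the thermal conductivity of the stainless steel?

ΣR = ΔT/Q = |54.3 − 4.61|/3.06×10^6 = 1.624×10^-5 K/W
(1/r₁−1/r₂)/(4πk) = 1.624×10^-5 ⇒ k = 0.002714/(4π·1.624×10^-5) = 13.3 W/m·K

k = 13.3 W/m·K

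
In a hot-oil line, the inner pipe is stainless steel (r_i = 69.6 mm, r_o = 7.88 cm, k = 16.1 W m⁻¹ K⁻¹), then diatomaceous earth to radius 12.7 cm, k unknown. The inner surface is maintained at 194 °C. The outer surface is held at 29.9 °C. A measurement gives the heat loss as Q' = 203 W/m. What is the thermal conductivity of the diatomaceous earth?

ΣR = ΔT/Q' = |194 − 29.9|/203 = 0.8084 m·K/W
Known resistances:
  R'_stainless steel = ln(0.0788/0.0696)/(2πk) = 0.1241/(2π·16.1) = 0.001227 m·K/W
R_diatomaceous earth = ΣR − ΣR_known = 0.8084 − 0.001227 = 0.8072 m·K/W
ln(r₂/r₁)/(2πk) = 0.8072 ⇒ k = 0.4773/(2π·0.8072) = 0.0941 W/m·K

k = 0.0941 W/m·K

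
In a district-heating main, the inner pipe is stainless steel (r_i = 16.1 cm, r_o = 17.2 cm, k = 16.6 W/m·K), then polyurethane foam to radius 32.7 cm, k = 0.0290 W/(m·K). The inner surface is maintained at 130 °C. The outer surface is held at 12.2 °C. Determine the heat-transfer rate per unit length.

Series thermal resistances, inner to outer:
  R'_stainless steel = ln(0.172/0.161)/(2πk) = 0.06609/(2π·16.6) = 6.336×10^-4 m·K/W
  R'_polyurethane foam = ln(0.327/0.172)/(2πk) = 0.6425/(2π·0.0290) = 3.526 m·K/W
ΣR = 6.336×10^-4 + 3.526 = 3.527 m·K/W
Q' = ΔT/ΣR = (130 °C − 12.2 °C)/3.527 = 33.4 W/m

Q' = 33.4 W/m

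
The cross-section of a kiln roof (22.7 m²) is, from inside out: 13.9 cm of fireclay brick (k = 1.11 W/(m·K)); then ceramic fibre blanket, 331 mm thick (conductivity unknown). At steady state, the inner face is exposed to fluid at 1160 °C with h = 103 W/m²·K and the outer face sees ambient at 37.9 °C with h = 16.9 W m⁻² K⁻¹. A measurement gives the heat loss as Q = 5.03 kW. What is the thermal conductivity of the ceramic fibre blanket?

k = 0.0680 W/m·K

ΣR = ΔT/Q = |1160 − 37.9|/5030 = 0.2231 K/W
Known resistances:
  R_conv,in = 1/(hA) = 1/(103·22.7) = 4.277×10^-4 K/W
  R_fireclay brick = L/(kA) = 0.139/(1.11·22.7) = 0.005517 K/W
  R_conv,out = 1/(hA) = 1/(16.9·22.7) = 0.002607 K/W
R_ceramic fibre blanket = ΣR − ΣR_known = 0.2231 − 0.008552 = 0.2145 K/W
L/(kA) = 0.2145 ⇒ k = 0.331/(0.2145·22.7) = 0.0680 W/m·K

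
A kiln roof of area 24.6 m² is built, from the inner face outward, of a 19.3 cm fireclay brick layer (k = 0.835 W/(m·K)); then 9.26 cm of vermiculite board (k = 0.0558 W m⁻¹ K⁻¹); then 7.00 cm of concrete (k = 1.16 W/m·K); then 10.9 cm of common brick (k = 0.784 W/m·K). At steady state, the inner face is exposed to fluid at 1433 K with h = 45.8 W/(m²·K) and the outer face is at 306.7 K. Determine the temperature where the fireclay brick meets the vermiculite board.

T = 1298 K

Series thermal resistances, inner to outer:
  R_conv,in = 1/(hA) = 1/(45.8·24.6) = 8.876×10^-4 K/W
  R_fireclay brick = L/(kA) = 0.193/(0.835·24.6) = 0.009396 K/W
  R_vermiculite board = L/(kA) = 0.0926/(0.0558·24.6) = 0.06746 K/W
  R_concrete = L/(kA) = 0.0700/(1.16·24.6) = 0.002453 K/W
  R_common brick = L/(kA) = 0.109/(0.784·24.6) = 0.005652 K/W
ΣR = 8.876×10^-4 + 0.009396 + 0.06746 + 0.002453 + 0.005652 = 0.08585 K/W
Q = ΔT/ΣR = (1433 K − 306.7 K)/0.08585 = 13120 W
From the inner boundary to the fireclay brick/vermiculite board interface, ΣR_partial = 0.01028 K/W.
T_interface = T_in − Q·ΣR_partial = 1433 K − (13120)(0.01028) = 1298 K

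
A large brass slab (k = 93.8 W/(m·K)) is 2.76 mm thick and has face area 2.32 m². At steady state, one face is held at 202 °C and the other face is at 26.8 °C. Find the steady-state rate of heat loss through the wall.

Q = kA·ΔT/L = 93.8 × 2.32 × |202 °C − 26.8 °C| / 0.00276 = 1.38×10^7 W

Q = 13800 kW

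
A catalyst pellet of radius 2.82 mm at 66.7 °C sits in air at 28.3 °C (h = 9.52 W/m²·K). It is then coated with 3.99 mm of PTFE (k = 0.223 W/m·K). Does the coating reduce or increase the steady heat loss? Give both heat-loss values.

Critical radius for a sphere: r_cr = 2k/h = 0.0468 m = 4.68 cm.
Outer radius after coating: r₂ = 0.00282 + 0.00399 = 0.00681 m.
Since r₁ < r_cr and r₂ ≤ r_cr, the coating moves toward the maximum at r_cr — heat loss rises.
Bare: R = 1/(4πr₁²h) = 1051 K/W; Q = 38.4/1051 = 0.0365 W.
Coated: R = R_cond + R_conv = 254.4 K/W; Q = 38.4/254.4 = 0.151 W.

increases: 0.0365 → 0.151 W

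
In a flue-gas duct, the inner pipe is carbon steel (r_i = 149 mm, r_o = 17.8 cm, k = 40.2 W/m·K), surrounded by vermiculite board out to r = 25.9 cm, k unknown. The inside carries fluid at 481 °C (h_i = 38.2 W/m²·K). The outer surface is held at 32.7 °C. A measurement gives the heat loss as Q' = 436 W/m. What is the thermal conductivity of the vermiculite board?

ΣR = ΔT/Q' = |481 − 32.7|/436 = 1.028 m·K/W
Known resistances:
  R'_conv,in = 1/(2πr h) = 1/(2π·0.149·38.2) = 0.02796 m·K/W
  R'_carbon steel = ln(0.178/0.149)/(2πk) = 0.1778/(2π·40.2) = 7.041×10^-4 m·K/W
R_vermiculite board = ΣR − ΣR_known = 1.028 − 0.02866 = 0.9993 m·K/W
ln(r₂/r₁)/(2πk) = 0.9993 ⇒ k = 0.3750/(2π·0.9993) = 0.0597 W/m·K

k = 0.0597 W/m·K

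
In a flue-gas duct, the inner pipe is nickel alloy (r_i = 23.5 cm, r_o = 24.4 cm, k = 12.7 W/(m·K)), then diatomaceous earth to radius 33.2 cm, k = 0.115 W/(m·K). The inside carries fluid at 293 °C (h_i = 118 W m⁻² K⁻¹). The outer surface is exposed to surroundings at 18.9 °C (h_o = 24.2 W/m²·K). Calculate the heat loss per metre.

Q' = 606 W/m

Series thermal resistances, inner to outer:
  R'_conv,in = 1/(2πr h) = 1/(2π·0.235·118) = 0.005739 m·K/W
  R'_nickel alloy = ln(0.244/0.235)/(2πk) = 0.03758/(2π·12.7) = 4.710×10^-4 m·K/W
  R'_diatomaceous earth = ln(0.332/0.244)/(2πk) = 0.3080/(2π·0.115) = 0.4262 m·K/W
  R'_conv,out = 1/(2πr h) = 1/(2π·0.332·24.2) = 0.01981 m·K/W
ΣR = 0.005739 + 4.710×10^-4 + 0.4262 + 0.01981 = 0.4522 m·K/W
Q' = ΔT/ΣR = (293 °C − 18.9 °C)/0.4522 = 606 W/m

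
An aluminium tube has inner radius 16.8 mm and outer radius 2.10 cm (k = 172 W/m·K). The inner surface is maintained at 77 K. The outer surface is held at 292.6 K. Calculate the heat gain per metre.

Q' = 1.04×10^6 W/m

Q' = 2πk·ΔT/ln(r₂/r₁) = 2π × 172 × 215.6 / ln(0.0210/0.0168) = 1.04×10^6 W/m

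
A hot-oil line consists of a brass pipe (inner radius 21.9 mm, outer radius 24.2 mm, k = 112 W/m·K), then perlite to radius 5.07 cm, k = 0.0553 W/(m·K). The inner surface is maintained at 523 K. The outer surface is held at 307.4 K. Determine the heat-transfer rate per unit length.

Treat each layer as a resistance in series:
  R'_brass = ln(0.0242/0.0219)/(2πk) = 0.09987/(2π·112) = 1.419×10^-4 m·K/W
  R'_perlite = ln(0.0507/0.0242)/(2πk) = 0.7396/(2π·0.0553) = 2.129 m·K/W
ΣR = 1.419×10^-4 + 2.129 = 2.129 m·K/W
Q' = ΔT/ΣR = (523 K − 307.4 K)/2.129 = 101 W/m

Q' = 101 W/m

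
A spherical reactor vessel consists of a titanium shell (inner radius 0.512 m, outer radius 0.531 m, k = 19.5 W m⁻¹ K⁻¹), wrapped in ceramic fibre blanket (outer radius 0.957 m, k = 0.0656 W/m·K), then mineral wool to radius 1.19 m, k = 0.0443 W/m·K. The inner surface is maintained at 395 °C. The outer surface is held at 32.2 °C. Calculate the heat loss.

Q = 262 W

Series thermal resistances, inner to outer:
  R_titanium = (1/0.512 − 1/0.531)/(4πk) = 0.06989/(4π·19.5) = 2.852×10^-4 K/W
  R_ceramic fibre blanket = (1/0.531 − 1/0.957)/(4πk) = 0.8383/(4π·0.0656) = 1.017 K/W
  R_mineral wool = (1/0.957 − 1/1.19)/(4πk) = 0.2046/(4π·0.0443) = 0.3675 K/W
ΣR = 2.852×10^-4 + 1.017 + 0.3675 = 1.385 K/W
Q = ΔT/ΣR = (395 °C − 32.2 °C)/1.385 = 262 W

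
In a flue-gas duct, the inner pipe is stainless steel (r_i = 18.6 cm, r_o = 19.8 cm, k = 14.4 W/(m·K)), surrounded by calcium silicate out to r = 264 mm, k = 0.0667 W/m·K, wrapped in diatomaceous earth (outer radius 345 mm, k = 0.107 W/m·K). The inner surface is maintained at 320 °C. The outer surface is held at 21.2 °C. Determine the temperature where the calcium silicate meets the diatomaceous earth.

Treat each layer as a resistance in series:
  R'_stainless steel = ln(0.198/0.186)/(2πk) = 0.06252/(2π·14.4) = 6.910×10^-4 m·K/W
  R'_calcium silicate = ln(0.264/0.198)/(2πk) = 0.2877/(2π·0.0667) = 0.6864 m·K/W
  R'_diatomaceous earth = ln(0.345/0.264)/(2πk) = 0.2676/(2π·0.107) = 0.3980 m·K/W
ΣR = 6.910×10^-4 + 0.6864 + 0.3980 = 1.085 m·K/W
Q' = ΔT/ΣR = (320 °C − 21.2 °C)/1.085 = 275.4 W/m
From the inner boundary to the calcium silicate/diatomaceous earth interface, ΣR_partial = 0.6871 m·K/W.
T_interface = T_in − Q'·ΣR_partial = 320 °C − (275.4)(0.6871) = 131 °C

T = 131 °C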